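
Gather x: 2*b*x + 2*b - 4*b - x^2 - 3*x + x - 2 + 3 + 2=-2*b - x^2 + x*(2*b - 2) + 3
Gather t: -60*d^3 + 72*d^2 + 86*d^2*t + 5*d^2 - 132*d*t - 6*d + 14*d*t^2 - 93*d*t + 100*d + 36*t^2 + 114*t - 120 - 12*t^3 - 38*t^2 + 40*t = -60*d^3 + 77*d^2 + 94*d - 12*t^3 + t^2*(14*d - 2) + t*(86*d^2 - 225*d + 154) - 120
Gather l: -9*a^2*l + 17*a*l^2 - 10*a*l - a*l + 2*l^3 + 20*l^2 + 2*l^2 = 2*l^3 + l^2*(17*a + 22) + l*(-9*a^2 - 11*a)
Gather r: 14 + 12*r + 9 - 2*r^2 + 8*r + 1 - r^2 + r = -3*r^2 + 21*r + 24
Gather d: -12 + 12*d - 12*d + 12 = 0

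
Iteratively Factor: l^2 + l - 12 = (l - 3)*(l + 4)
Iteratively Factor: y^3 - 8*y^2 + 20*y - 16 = (y - 2)*(y^2 - 6*y + 8) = (y - 2)^2*(y - 4)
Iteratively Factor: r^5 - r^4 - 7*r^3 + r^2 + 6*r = (r - 3)*(r^4 + 2*r^3 - r^2 - 2*r) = r*(r - 3)*(r^3 + 2*r^2 - r - 2) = r*(r - 3)*(r - 1)*(r^2 + 3*r + 2) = r*(r - 3)*(r - 1)*(r + 1)*(r + 2)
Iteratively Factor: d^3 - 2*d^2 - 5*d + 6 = (d - 3)*(d^2 + d - 2) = (d - 3)*(d - 1)*(d + 2)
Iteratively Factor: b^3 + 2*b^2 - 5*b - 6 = (b - 2)*(b^2 + 4*b + 3) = (b - 2)*(b + 1)*(b + 3)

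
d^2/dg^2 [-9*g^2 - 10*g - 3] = -18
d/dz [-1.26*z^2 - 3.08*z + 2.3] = -2.52*z - 3.08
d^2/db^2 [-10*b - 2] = 0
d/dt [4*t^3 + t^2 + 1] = 2*t*(6*t + 1)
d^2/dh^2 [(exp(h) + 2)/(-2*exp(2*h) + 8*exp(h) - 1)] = (-4*exp(4*h) - 48*exp(3*h) + 108*exp(2*h) - 120*exp(h) - 17)*exp(h)/(8*exp(6*h) - 96*exp(5*h) + 396*exp(4*h) - 608*exp(3*h) + 198*exp(2*h) - 24*exp(h) + 1)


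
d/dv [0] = 0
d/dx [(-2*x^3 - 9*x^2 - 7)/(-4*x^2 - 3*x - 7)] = (8*x^4 + 12*x^3 + 69*x^2 + 70*x - 21)/(16*x^4 + 24*x^3 + 65*x^2 + 42*x + 49)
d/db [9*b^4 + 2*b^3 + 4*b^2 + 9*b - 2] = 36*b^3 + 6*b^2 + 8*b + 9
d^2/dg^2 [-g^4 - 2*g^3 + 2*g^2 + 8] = -12*g^2 - 12*g + 4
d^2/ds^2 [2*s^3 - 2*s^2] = 12*s - 4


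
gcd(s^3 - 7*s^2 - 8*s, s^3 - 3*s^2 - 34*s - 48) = s - 8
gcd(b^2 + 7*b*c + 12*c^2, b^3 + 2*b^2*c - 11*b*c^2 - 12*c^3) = b + 4*c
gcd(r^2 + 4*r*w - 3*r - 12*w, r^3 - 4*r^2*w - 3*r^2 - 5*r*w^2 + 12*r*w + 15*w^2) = r - 3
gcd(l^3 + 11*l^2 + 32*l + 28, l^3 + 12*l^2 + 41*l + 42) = l^2 + 9*l + 14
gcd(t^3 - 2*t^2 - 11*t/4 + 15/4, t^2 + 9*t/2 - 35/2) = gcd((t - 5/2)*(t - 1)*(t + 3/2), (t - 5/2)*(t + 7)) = t - 5/2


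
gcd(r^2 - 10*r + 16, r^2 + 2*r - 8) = r - 2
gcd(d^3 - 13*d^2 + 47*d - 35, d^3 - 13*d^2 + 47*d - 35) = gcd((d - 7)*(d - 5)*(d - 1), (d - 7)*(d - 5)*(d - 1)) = d^3 - 13*d^2 + 47*d - 35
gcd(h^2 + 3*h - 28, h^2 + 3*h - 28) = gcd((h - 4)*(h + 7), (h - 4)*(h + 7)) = h^2 + 3*h - 28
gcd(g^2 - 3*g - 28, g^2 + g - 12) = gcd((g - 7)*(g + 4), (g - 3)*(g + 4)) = g + 4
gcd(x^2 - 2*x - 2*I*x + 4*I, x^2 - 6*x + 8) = x - 2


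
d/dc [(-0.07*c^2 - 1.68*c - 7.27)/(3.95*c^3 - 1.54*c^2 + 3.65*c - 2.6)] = (0.2765*c^4 + 13.272*c^3 + 83.3068*c^2 - 22.0276*c + 30.9035)/(15.6025*c^6 - 12.166*c^5 + 31.2066*c^4 - 31.782*c^3 + 21.3305*c^2 - 18.98*c + 6.76)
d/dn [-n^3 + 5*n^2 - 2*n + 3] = -3*n^2 + 10*n - 2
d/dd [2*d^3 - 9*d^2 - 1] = 6*d*(d - 3)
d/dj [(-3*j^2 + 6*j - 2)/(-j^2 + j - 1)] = (3*j^2 + 2*j - 4)/(j^4 - 2*j^3 + 3*j^2 - 2*j + 1)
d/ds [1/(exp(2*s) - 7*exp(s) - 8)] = (7 - 2*exp(s))*exp(s)/(-exp(2*s) + 7*exp(s) + 8)^2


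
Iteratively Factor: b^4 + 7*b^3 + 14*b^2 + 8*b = (b + 2)*(b^3 + 5*b^2 + 4*b) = (b + 1)*(b + 2)*(b^2 + 4*b) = (b + 1)*(b + 2)*(b + 4)*(b)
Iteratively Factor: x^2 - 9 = (x + 3)*(x - 3)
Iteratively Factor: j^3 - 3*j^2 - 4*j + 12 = (j - 3)*(j^2 - 4) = (j - 3)*(j + 2)*(j - 2)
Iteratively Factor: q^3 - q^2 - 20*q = (q + 4)*(q^2 - 5*q) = q*(q + 4)*(q - 5)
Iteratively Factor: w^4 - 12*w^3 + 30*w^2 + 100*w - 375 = (w - 5)*(w^3 - 7*w^2 - 5*w + 75) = (w - 5)*(w + 3)*(w^2 - 10*w + 25) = (w - 5)^2*(w + 3)*(w - 5)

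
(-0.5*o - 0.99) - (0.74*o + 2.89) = -1.24*o - 3.88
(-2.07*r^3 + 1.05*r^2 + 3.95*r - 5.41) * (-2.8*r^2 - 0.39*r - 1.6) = 5.796*r^5 - 2.1327*r^4 - 8.1575*r^3 + 11.9275*r^2 - 4.2101*r + 8.656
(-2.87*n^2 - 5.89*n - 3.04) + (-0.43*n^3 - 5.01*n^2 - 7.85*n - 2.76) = -0.43*n^3 - 7.88*n^2 - 13.74*n - 5.8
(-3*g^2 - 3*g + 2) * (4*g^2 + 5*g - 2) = -12*g^4 - 27*g^3 - g^2 + 16*g - 4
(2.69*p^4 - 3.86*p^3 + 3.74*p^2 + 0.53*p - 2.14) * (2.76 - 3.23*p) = -8.6887*p^5 + 19.8922*p^4 - 22.7338*p^3 + 8.6105*p^2 + 8.375*p - 5.9064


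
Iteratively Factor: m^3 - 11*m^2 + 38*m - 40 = (m - 4)*(m^2 - 7*m + 10) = (m - 5)*(m - 4)*(m - 2)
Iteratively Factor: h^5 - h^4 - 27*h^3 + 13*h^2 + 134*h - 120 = (h - 2)*(h^4 + h^3 - 25*h^2 - 37*h + 60) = (h - 2)*(h + 3)*(h^3 - 2*h^2 - 19*h + 20) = (h - 2)*(h + 3)*(h + 4)*(h^2 - 6*h + 5) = (h - 5)*(h - 2)*(h + 3)*(h + 4)*(h - 1)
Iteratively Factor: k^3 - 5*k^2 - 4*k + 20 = (k - 2)*(k^2 - 3*k - 10) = (k - 5)*(k - 2)*(k + 2)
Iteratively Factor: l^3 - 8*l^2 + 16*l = (l)*(l^2 - 8*l + 16) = l*(l - 4)*(l - 4)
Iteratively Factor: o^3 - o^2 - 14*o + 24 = (o - 2)*(o^2 + o - 12) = (o - 3)*(o - 2)*(o + 4)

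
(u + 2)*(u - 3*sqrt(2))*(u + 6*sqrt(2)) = u^3 + 2*u^2 + 3*sqrt(2)*u^2 - 36*u + 6*sqrt(2)*u - 72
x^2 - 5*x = x*(x - 5)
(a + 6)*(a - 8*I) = a^2 + 6*a - 8*I*a - 48*I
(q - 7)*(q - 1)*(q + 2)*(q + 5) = q^4 - q^3 - 39*q^2 - 31*q + 70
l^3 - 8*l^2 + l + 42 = (l - 7)*(l - 3)*(l + 2)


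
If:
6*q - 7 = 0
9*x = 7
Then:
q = 7/6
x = 7/9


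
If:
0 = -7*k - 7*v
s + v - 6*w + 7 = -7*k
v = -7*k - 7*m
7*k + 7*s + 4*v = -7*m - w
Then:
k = 43*w/45 - 49/45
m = 14/15 - 86*w/105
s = 4*w/15 - 7/15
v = 49/45 - 43*w/45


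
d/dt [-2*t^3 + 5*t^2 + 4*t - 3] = -6*t^2 + 10*t + 4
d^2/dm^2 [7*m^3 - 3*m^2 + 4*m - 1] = 42*m - 6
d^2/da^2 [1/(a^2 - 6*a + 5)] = 2*(-a^2 + 6*a + 4*(a - 3)^2 - 5)/(a^2 - 6*a + 5)^3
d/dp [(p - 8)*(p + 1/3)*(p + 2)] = 3*p^2 - 34*p/3 - 18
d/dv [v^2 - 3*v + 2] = 2*v - 3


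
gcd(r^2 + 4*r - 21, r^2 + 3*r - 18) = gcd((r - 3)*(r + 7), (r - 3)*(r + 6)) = r - 3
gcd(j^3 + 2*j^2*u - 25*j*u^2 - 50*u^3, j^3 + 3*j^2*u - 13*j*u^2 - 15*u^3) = j + 5*u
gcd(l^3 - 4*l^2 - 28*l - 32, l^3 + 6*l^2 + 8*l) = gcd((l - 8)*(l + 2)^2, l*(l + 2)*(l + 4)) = l + 2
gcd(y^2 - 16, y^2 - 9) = 1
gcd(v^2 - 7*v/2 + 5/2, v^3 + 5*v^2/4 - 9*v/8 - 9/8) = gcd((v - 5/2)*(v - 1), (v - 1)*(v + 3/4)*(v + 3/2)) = v - 1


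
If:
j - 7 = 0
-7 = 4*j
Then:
No Solution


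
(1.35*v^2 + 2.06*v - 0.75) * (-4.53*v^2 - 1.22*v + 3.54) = -6.1155*v^4 - 10.9788*v^3 + 5.6633*v^2 + 8.2074*v - 2.655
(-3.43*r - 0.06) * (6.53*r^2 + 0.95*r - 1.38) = -22.3979*r^3 - 3.6503*r^2 + 4.6764*r + 0.0828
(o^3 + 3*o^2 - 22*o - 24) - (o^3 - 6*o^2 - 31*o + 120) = 9*o^2 + 9*o - 144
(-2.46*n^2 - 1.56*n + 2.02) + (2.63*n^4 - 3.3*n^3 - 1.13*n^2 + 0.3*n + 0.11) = 2.63*n^4 - 3.3*n^3 - 3.59*n^2 - 1.26*n + 2.13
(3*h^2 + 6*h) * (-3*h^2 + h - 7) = -9*h^4 - 15*h^3 - 15*h^2 - 42*h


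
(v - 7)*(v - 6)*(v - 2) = v^3 - 15*v^2 + 68*v - 84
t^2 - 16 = (t - 4)*(t + 4)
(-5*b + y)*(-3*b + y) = 15*b^2 - 8*b*y + y^2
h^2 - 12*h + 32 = (h - 8)*(h - 4)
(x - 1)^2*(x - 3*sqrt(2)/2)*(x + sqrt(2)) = x^4 - 2*x^3 - sqrt(2)*x^3/2 - 2*x^2 + sqrt(2)*x^2 - sqrt(2)*x/2 + 6*x - 3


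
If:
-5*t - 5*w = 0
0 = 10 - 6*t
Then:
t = 5/3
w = -5/3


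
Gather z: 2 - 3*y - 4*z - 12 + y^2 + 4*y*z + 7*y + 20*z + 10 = y^2 + 4*y + z*(4*y + 16)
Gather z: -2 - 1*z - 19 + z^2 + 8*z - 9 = z^2 + 7*z - 30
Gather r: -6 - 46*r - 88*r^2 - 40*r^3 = -40*r^3 - 88*r^2 - 46*r - 6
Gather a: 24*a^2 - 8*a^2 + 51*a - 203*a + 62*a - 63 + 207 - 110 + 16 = 16*a^2 - 90*a + 50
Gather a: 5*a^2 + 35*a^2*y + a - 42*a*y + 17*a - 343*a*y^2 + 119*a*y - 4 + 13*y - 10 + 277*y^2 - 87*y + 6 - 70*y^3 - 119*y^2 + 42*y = a^2*(35*y + 5) + a*(-343*y^2 + 77*y + 18) - 70*y^3 + 158*y^2 - 32*y - 8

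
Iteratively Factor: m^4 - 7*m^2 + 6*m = (m + 3)*(m^3 - 3*m^2 + 2*m) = m*(m + 3)*(m^2 - 3*m + 2) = m*(m - 1)*(m + 3)*(m - 2)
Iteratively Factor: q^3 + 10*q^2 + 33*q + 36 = (q + 4)*(q^2 + 6*q + 9) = (q + 3)*(q + 4)*(q + 3)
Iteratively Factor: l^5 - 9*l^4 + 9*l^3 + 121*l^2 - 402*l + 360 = (l - 2)*(l^4 - 7*l^3 - 5*l^2 + 111*l - 180) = (l - 3)*(l - 2)*(l^3 - 4*l^2 - 17*l + 60) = (l - 3)^2*(l - 2)*(l^2 - l - 20) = (l - 3)^2*(l - 2)*(l + 4)*(l - 5)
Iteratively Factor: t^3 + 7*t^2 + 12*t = (t)*(t^2 + 7*t + 12) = t*(t + 4)*(t + 3)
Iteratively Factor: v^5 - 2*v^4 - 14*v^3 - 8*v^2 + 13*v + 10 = (v - 5)*(v^4 + 3*v^3 + v^2 - 3*v - 2) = (v - 5)*(v + 2)*(v^3 + v^2 - v - 1) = (v - 5)*(v + 1)*(v + 2)*(v^2 - 1) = (v - 5)*(v - 1)*(v + 1)*(v + 2)*(v + 1)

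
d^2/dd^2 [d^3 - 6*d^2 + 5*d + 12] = 6*d - 12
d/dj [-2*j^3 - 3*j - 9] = -6*j^2 - 3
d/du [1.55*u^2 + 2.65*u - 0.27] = 3.1*u + 2.65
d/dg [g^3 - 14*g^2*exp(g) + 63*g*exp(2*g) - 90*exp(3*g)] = -14*g^2*exp(g) + 3*g^2 + 126*g*exp(2*g) - 28*g*exp(g) - 270*exp(3*g) + 63*exp(2*g)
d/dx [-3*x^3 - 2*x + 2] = -9*x^2 - 2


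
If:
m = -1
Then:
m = -1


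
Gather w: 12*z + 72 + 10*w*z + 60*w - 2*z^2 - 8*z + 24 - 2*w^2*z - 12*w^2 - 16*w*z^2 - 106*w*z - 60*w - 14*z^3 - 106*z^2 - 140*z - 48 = w^2*(-2*z - 12) + w*(-16*z^2 - 96*z) - 14*z^3 - 108*z^2 - 136*z + 48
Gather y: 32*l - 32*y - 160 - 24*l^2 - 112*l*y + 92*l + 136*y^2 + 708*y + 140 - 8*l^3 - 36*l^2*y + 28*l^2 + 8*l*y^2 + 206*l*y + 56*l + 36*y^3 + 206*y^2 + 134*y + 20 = -8*l^3 + 4*l^2 + 180*l + 36*y^3 + y^2*(8*l + 342) + y*(-36*l^2 + 94*l + 810)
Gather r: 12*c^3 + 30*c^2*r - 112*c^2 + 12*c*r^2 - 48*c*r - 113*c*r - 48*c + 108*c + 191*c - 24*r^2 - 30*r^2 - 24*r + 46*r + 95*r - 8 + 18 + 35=12*c^3 - 112*c^2 + 251*c + r^2*(12*c - 54) + r*(30*c^2 - 161*c + 117) + 45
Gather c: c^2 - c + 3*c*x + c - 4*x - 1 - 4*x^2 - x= c^2 + 3*c*x - 4*x^2 - 5*x - 1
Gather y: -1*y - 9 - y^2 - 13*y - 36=-y^2 - 14*y - 45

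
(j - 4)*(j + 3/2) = j^2 - 5*j/2 - 6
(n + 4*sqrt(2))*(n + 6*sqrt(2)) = n^2 + 10*sqrt(2)*n + 48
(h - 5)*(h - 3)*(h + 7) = h^3 - h^2 - 41*h + 105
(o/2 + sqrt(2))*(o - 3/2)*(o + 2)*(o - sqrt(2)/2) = o^4/2 + o^3/4 + 3*sqrt(2)*o^3/4 - 5*o^2/2 + 3*sqrt(2)*o^2/8 - 9*sqrt(2)*o/4 - o/2 + 3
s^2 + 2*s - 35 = (s - 5)*(s + 7)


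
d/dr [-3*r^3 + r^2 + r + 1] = -9*r^2 + 2*r + 1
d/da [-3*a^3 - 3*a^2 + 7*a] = -9*a^2 - 6*a + 7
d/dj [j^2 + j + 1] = 2*j + 1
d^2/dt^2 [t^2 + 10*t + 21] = 2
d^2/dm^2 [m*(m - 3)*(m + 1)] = 6*m - 4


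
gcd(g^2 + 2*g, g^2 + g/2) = g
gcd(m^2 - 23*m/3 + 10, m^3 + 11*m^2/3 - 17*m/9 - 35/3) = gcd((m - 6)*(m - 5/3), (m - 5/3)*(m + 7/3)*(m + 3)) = m - 5/3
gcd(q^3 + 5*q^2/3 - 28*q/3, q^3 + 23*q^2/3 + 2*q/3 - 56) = q^2 + 5*q/3 - 28/3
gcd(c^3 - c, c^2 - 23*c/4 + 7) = 1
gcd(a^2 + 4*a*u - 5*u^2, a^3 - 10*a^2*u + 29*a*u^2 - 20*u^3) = -a + u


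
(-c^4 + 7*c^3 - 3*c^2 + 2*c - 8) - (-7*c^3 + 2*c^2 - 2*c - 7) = -c^4 + 14*c^3 - 5*c^2 + 4*c - 1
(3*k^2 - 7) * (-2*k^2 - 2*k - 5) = -6*k^4 - 6*k^3 - k^2 + 14*k + 35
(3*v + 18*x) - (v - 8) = 2*v + 18*x + 8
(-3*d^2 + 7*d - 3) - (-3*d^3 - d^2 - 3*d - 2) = 3*d^3 - 2*d^2 + 10*d - 1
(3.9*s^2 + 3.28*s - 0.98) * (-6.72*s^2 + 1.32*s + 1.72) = -26.208*s^4 - 16.8936*s^3 + 17.6232*s^2 + 4.348*s - 1.6856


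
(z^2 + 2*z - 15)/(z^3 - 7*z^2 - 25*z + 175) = (z - 3)/(z^2 - 12*z + 35)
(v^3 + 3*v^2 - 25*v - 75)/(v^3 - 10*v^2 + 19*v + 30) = (v^2 + 8*v + 15)/(v^2 - 5*v - 6)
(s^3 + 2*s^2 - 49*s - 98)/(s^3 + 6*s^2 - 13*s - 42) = (s - 7)/(s - 3)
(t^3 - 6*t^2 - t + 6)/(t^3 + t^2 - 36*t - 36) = (t - 1)/(t + 6)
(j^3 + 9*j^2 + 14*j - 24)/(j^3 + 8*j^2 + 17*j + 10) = (j^3 + 9*j^2 + 14*j - 24)/(j^3 + 8*j^2 + 17*j + 10)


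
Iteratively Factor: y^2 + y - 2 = (y + 2)*(y - 1)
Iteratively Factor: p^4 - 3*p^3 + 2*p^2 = (p)*(p^3 - 3*p^2 + 2*p) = p*(p - 1)*(p^2 - 2*p) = p^2*(p - 1)*(p - 2)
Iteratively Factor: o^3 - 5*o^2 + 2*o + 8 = (o - 2)*(o^2 - 3*o - 4) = (o - 2)*(o + 1)*(o - 4)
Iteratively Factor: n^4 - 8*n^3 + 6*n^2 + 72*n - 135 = (n - 3)*(n^3 - 5*n^2 - 9*n + 45) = (n - 3)^2*(n^2 - 2*n - 15) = (n - 5)*(n - 3)^2*(n + 3)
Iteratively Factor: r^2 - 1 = (r + 1)*(r - 1)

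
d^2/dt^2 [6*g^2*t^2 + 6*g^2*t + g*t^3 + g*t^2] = 2*g*(6*g + 3*t + 1)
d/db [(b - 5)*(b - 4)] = 2*b - 9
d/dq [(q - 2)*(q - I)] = 2*q - 2 - I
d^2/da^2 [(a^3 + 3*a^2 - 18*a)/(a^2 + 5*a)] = -16/(a^3 + 15*a^2 + 75*a + 125)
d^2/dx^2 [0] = 0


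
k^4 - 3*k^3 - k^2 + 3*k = k*(k - 3)*(k - 1)*(k + 1)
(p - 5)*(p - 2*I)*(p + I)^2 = p^4 - 5*p^3 + 3*p^2 - 15*p + 2*I*p - 10*I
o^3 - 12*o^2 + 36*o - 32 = (o - 8)*(o - 2)^2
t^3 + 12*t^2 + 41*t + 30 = (t + 1)*(t + 5)*(t + 6)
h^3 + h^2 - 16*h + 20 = (h - 2)^2*(h + 5)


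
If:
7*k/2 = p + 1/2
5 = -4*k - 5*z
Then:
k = -5*z/4 - 5/4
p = -35*z/8 - 39/8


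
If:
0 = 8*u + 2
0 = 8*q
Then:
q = 0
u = -1/4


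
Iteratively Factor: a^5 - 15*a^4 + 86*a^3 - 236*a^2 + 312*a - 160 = (a - 2)*(a^4 - 13*a^3 + 60*a^2 - 116*a + 80) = (a - 4)*(a - 2)*(a^3 - 9*a^2 + 24*a - 20) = (a - 5)*(a - 4)*(a - 2)*(a^2 - 4*a + 4) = (a - 5)*(a - 4)*(a - 2)^2*(a - 2)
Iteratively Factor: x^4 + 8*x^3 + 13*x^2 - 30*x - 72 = (x + 3)*(x^3 + 5*x^2 - 2*x - 24) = (x - 2)*(x + 3)*(x^2 + 7*x + 12) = (x - 2)*(x + 3)^2*(x + 4)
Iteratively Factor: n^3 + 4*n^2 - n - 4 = (n - 1)*(n^2 + 5*n + 4) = (n - 1)*(n + 1)*(n + 4)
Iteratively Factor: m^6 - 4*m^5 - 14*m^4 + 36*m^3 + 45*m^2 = (m)*(m^5 - 4*m^4 - 14*m^3 + 36*m^2 + 45*m) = m*(m + 3)*(m^4 - 7*m^3 + 7*m^2 + 15*m) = m*(m - 3)*(m + 3)*(m^3 - 4*m^2 - 5*m) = m^2*(m - 3)*(m + 3)*(m^2 - 4*m - 5) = m^2*(m - 5)*(m - 3)*(m + 3)*(m + 1)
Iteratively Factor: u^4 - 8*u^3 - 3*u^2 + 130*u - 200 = (u - 5)*(u^3 - 3*u^2 - 18*u + 40) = (u - 5)*(u + 4)*(u^2 - 7*u + 10) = (u - 5)*(u - 2)*(u + 4)*(u - 5)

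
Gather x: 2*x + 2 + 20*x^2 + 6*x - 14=20*x^2 + 8*x - 12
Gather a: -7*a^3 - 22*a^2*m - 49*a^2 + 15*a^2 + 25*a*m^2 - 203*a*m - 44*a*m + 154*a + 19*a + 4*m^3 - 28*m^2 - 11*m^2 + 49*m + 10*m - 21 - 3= -7*a^3 + a^2*(-22*m - 34) + a*(25*m^2 - 247*m + 173) + 4*m^3 - 39*m^2 + 59*m - 24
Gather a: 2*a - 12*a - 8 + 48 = 40 - 10*a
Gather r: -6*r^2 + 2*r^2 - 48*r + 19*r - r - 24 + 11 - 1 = -4*r^2 - 30*r - 14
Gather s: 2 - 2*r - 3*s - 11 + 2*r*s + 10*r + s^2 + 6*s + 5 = 8*r + s^2 + s*(2*r + 3) - 4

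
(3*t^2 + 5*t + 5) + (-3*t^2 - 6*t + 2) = 7 - t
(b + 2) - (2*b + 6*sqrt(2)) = -b - 6*sqrt(2) + 2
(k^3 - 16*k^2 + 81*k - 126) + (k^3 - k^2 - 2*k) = 2*k^3 - 17*k^2 + 79*k - 126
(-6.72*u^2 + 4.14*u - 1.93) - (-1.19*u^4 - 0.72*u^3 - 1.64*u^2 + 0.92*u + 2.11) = 1.19*u^4 + 0.72*u^3 - 5.08*u^2 + 3.22*u - 4.04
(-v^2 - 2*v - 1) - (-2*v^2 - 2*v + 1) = v^2 - 2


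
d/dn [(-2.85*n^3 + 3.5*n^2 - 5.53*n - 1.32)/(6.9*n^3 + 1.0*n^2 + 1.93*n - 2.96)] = (7.105427357601e-15*n^5 - 27.0*n^4 + 65.313*n^3 + 64.917*n^2 - 18.08*n + 18.9164)/(47.61*n^6 + 13.8*n^5 + 27.634*n^4 - 36.988*n^3 - 2.1951*n^2 - 11.4256*n + 8.7616)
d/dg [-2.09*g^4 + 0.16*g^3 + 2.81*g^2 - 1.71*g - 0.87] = -8.36*g^3 + 0.48*g^2 + 5.62*g - 1.71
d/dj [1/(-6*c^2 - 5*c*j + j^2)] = (5*c - 2*j)/(6*c^2 + 5*c*j - j^2)^2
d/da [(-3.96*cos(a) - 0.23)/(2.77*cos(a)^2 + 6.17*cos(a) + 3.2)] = (-10.9692*cos(a)^2 - 1.2742*cos(a) + 11.2529)*sin(a)/(7.6729*cos(a)^4 + 34.1818*cos(a)^3 + 55.7969*cos(a)^2 + 39.488*cos(a) + 10.24)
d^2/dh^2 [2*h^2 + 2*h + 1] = 4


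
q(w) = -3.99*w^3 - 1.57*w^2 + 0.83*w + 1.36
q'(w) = -11.97*w^2 - 3.14*w + 0.83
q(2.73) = -89.26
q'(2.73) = -96.95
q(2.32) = -54.99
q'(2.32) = -70.88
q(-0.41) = 1.03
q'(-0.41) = 0.11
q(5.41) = -671.88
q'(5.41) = -366.50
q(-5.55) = 630.50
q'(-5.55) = -350.45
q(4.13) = -303.07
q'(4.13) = -216.31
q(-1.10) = 3.86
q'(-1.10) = -10.20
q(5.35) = -650.13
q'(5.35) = -358.58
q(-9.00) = 2775.43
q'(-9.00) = -940.48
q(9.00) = -3027.05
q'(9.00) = -997.00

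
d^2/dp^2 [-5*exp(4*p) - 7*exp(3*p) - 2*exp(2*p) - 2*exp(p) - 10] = (-80*exp(3*p) - 63*exp(2*p) - 8*exp(p) - 2)*exp(p)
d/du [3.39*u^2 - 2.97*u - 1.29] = 6.78*u - 2.97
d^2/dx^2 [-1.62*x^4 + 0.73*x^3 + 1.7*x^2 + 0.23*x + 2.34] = -19.44*x^2 + 4.38*x + 3.4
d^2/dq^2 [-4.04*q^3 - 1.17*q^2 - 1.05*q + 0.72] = -24.24*q - 2.34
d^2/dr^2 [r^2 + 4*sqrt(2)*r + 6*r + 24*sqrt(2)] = 2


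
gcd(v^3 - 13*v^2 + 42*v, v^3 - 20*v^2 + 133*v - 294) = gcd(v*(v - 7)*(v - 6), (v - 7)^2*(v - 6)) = v^2 - 13*v + 42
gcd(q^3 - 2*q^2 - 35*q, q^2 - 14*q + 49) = q - 7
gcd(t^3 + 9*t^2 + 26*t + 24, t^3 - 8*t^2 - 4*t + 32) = t + 2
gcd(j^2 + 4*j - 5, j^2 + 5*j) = j + 5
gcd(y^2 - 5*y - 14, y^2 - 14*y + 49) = y - 7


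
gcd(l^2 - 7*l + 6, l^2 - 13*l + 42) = l - 6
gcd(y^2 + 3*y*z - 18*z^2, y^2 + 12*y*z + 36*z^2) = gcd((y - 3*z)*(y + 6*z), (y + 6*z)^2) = y + 6*z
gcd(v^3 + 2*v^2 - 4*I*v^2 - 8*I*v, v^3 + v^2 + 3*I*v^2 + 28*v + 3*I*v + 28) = v - 4*I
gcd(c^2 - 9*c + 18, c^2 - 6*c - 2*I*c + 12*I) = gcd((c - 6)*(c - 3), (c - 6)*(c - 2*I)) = c - 6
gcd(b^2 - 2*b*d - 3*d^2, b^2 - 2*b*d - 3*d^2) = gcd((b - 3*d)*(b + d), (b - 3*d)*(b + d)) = b^2 - 2*b*d - 3*d^2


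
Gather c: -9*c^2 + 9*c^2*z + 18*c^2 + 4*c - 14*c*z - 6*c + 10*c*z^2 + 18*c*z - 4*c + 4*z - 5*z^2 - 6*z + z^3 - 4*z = c^2*(9*z + 9) + c*(10*z^2 + 4*z - 6) + z^3 - 5*z^2 - 6*z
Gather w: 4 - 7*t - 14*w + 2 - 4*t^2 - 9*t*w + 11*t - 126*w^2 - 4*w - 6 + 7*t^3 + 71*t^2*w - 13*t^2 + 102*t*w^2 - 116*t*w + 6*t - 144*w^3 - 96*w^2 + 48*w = 7*t^3 - 17*t^2 + 10*t - 144*w^3 + w^2*(102*t - 222) + w*(71*t^2 - 125*t + 30)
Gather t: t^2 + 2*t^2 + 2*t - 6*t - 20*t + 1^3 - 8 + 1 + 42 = 3*t^2 - 24*t + 36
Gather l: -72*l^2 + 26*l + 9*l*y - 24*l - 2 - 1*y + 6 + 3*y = -72*l^2 + l*(9*y + 2) + 2*y + 4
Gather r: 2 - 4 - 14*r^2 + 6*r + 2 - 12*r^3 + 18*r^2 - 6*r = -12*r^3 + 4*r^2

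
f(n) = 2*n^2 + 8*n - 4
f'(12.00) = 56.00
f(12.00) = 380.00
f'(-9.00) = -28.00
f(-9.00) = 86.00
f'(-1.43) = 2.28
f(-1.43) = -11.35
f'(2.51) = 18.04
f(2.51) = 28.68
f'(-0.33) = 6.68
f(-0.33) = -6.42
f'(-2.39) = -1.56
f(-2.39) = -11.70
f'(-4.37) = -9.48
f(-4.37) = -0.77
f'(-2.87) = -3.48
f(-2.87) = -10.49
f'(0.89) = 11.56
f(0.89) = 4.70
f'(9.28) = 45.12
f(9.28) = 242.48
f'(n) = 4*n + 8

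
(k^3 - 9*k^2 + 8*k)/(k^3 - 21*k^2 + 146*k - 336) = k*(k - 1)/(k^2 - 13*k + 42)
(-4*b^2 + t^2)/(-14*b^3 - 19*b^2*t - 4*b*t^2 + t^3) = (-2*b + t)/(-7*b^2 - 6*b*t + t^2)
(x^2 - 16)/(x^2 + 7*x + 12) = (x - 4)/(x + 3)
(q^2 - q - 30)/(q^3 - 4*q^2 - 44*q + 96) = (q^2 - q - 30)/(q^3 - 4*q^2 - 44*q + 96)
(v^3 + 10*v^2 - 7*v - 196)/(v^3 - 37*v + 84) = (v + 7)/(v - 3)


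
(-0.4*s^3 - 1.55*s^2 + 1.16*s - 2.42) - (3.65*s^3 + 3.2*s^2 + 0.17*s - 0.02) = -4.05*s^3 - 4.75*s^2 + 0.99*s - 2.4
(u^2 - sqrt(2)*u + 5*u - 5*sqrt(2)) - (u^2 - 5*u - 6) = -sqrt(2)*u + 10*u - 5*sqrt(2) + 6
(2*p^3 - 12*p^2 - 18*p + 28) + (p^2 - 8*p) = 2*p^3 - 11*p^2 - 26*p + 28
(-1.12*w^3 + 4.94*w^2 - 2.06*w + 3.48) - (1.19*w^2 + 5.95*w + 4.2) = -1.12*w^3 + 3.75*w^2 - 8.01*w - 0.72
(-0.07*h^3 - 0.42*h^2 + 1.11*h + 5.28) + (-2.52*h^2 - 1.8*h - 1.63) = -0.07*h^3 - 2.94*h^2 - 0.69*h + 3.65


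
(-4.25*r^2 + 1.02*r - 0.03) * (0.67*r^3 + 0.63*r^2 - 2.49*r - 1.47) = -2.8475*r^5 - 1.9941*r^4 + 11.205*r^3 + 3.6888*r^2 - 1.4247*r + 0.0441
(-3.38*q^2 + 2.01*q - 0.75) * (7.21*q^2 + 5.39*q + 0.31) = -24.3698*q^4 - 3.7261*q^3 + 4.3786*q^2 - 3.4194*q - 0.2325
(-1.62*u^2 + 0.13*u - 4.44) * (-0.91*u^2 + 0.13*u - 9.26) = 1.4742*u^4 - 0.3289*u^3 + 19.0585*u^2 - 1.781*u + 41.1144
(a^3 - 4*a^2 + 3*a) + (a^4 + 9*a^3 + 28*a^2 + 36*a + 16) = a^4 + 10*a^3 + 24*a^2 + 39*a + 16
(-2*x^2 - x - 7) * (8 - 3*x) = 6*x^3 - 13*x^2 + 13*x - 56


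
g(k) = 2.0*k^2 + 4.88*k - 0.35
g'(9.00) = 40.88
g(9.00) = 205.57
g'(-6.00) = -19.12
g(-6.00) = 42.37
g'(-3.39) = -8.68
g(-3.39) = 6.09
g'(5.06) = 25.12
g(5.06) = 75.55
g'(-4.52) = -13.20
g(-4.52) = 18.45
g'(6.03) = 29.00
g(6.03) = 101.80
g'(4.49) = 22.84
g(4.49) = 61.88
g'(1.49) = 10.84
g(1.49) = 11.36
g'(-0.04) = 4.72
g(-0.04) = -0.54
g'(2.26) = 13.92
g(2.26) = 20.89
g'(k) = 4.0*k + 4.88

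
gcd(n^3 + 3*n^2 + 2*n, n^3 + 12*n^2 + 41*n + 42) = n + 2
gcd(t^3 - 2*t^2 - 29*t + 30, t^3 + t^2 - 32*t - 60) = t^2 - t - 30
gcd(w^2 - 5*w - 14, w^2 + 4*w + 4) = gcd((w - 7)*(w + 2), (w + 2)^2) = w + 2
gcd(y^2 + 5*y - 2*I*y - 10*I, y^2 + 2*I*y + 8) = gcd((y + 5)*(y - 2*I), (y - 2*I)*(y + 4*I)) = y - 2*I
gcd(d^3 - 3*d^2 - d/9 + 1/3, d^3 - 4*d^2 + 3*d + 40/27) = d + 1/3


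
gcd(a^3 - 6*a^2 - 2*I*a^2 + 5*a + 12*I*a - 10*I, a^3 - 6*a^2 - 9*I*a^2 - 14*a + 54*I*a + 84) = a - 2*I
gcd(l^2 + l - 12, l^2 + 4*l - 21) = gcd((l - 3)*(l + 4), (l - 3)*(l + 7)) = l - 3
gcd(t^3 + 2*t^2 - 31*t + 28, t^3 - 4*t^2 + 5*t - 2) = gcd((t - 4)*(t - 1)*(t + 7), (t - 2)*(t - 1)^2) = t - 1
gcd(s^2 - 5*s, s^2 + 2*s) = s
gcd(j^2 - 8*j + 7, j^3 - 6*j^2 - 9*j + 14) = j^2 - 8*j + 7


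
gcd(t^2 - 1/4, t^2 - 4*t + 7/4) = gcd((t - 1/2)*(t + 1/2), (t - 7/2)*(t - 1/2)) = t - 1/2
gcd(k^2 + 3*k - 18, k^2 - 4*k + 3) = k - 3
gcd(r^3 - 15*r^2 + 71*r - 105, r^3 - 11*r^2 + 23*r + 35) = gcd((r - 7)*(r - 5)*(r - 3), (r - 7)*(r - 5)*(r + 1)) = r^2 - 12*r + 35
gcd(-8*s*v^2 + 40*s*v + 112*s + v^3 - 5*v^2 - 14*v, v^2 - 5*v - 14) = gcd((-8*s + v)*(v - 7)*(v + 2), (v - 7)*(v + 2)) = v^2 - 5*v - 14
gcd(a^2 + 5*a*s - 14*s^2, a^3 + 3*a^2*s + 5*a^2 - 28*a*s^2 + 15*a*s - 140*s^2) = a + 7*s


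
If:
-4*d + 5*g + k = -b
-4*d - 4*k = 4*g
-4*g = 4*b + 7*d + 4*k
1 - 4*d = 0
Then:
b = -3/16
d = 1/4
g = 23/64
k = -39/64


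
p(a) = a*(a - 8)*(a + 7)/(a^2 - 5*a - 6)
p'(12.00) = 1.66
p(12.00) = 11.69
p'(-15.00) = 1.09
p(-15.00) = -9.39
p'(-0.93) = 1575.81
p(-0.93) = -103.92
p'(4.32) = 9.17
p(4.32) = 20.14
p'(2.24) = 3.31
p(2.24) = 9.79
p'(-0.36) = 20.38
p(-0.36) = -4.91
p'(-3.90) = 2.14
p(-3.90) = 5.01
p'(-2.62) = 4.24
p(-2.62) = 8.73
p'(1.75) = 3.25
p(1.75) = 8.19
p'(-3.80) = 2.22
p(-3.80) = 5.23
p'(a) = a*(5 - 2*a)*(a - 8)*(a + 7)/(a^2 - 5*a - 6)^2 + a*(a - 8)/(a^2 - 5*a - 6) + a*(a + 7)/(a^2 - 5*a - 6) + (a - 8)*(a + 7)/(a^2 - 5*a - 6)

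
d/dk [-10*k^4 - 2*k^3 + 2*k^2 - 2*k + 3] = -40*k^3 - 6*k^2 + 4*k - 2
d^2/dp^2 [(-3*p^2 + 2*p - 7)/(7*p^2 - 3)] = 4*(49*p^3 - 609*p^2 + 63*p - 87)/(343*p^6 - 441*p^4 + 189*p^2 - 27)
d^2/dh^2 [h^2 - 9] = 2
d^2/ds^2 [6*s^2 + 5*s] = 12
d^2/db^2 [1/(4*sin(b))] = (cos(b)^2 + 1)/(4*sin(b)^3)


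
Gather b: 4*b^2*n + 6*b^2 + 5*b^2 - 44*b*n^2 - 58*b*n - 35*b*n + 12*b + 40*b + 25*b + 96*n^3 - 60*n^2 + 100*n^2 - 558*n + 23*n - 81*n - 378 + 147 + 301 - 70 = b^2*(4*n + 11) + b*(-44*n^2 - 93*n + 77) + 96*n^3 + 40*n^2 - 616*n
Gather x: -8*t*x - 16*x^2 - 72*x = -16*x^2 + x*(-8*t - 72)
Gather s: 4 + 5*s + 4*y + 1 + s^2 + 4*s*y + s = s^2 + s*(4*y + 6) + 4*y + 5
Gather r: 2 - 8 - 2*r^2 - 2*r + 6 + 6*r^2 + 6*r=4*r^2 + 4*r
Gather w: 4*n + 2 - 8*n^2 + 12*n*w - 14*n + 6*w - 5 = -8*n^2 - 10*n + w*(12*n + 6) - 3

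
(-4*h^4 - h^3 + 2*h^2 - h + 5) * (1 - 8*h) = 32*h^5 + 4*h^4 - 17*h^3 + 10*h^2 - 41*h + 5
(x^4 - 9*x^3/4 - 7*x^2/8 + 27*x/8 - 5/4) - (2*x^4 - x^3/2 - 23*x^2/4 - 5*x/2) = -x^4 - 7*x^3/4 + 39*x^2/8 + 47*x/8 - 5/4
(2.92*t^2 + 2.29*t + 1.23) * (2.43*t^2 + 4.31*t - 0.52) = 7.0956*t^4 + 18.1499*t^3 + 11.3404*t^2 + 4.1105*t - 0.6396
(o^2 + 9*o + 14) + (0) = o^2 + 9*o + 14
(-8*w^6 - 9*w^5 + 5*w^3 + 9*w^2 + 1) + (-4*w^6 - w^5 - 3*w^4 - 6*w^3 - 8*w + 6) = -12*w^6 - 10*w^5 - 3*w^4 - w^3 + 9*w^2 - 8*w + 7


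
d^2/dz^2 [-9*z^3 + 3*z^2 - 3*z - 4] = 6 - 54*z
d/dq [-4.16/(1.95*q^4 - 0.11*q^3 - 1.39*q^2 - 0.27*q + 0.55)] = (32.448*q^3 - 1.3728*q^2 - 11.5648*q - 1.1232)/(-1.95*q^4 + 0.11*q^3 + 1.39*q^2 + 0.27*q - 0.55)^2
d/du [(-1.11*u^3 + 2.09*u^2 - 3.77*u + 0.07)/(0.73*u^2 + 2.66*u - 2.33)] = (-0.8103*u^4 - 5.9052*u^3 + 16.0704*u^2 - 9.8416*u + 8.5979)/(0.5329*u^4 + 3.8836*u^3 + 3.6738*u^2 - 12.3956*u + 5.4289)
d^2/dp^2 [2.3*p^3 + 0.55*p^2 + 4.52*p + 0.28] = 13.8*p + 1.1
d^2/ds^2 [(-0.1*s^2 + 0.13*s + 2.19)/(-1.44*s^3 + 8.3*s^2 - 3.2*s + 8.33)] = (0.41472*s^6 - 1.617408*s^5 - 47.936448*s^4 + 424.19004*s^3 - 1025.959632*s^2 + 245.309892*s + 264.92484)/(2.985984*s^9 - 51.63264*s^8 + 317.51136*s^7 - 853.084664*s^6 + 1302.94176*s^5 - 2206.84494*s^4 + 1659.996848*s^3 - 1983.68121*s^2 + 666.13344*s - 578.009537)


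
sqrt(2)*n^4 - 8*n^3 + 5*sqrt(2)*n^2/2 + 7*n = n*(n - 7*sqrt(2)/2)*(n - sqrt(2))*(sqrt(2)*n + 1)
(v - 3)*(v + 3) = v^2 - 9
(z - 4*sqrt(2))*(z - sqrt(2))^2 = z^3 - 6*sqrt(2)*z^2 + 18*z - 8*sqrt(2)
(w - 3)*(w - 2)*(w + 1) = w^3 - 4*w^2 + w + 6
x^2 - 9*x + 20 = (x - 5)*(x - 4)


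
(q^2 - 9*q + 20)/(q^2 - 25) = (q - 4)/(q + 5)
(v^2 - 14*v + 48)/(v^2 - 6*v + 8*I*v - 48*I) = (v - 8)/(v + 8*I)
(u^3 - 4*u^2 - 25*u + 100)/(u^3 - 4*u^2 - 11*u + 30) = (u^2 + u - 20)/(u^2 + u - 6)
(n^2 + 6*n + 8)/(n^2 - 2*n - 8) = (n + 4)/(n - 4)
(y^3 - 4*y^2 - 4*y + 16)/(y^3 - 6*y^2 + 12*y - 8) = (y^2 - 2*y - 8)/(y^2 - 4*y + 4)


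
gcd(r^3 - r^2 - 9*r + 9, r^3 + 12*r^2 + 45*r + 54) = r + 3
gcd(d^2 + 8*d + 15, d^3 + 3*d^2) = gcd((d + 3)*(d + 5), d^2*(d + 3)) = d + 3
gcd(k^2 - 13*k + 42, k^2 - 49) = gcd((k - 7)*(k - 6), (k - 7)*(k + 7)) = k - 7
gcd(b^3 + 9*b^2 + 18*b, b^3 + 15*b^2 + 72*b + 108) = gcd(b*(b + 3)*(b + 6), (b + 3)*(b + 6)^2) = b^2 + 9*b + 18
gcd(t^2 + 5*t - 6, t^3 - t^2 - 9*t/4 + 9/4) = t - 1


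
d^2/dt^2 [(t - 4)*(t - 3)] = 2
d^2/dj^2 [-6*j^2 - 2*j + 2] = -12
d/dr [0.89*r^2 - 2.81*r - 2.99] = 1.78*r - 2.81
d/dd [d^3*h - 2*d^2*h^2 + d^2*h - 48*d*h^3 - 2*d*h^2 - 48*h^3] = h*(3*d^2 - 4*d*h + 2*d - 48*h^2 - 2*h)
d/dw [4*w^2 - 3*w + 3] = 8*w - 3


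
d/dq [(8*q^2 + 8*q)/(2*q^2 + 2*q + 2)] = 4*(2*q + 1)/(q^4 + 2*q^3 + 3*q^2 + 2*q + 1)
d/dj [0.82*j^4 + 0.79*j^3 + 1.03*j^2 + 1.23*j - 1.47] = 3.28*j^3 + 2.37*j^2 + 2.06*j + 1.23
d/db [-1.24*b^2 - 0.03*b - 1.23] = -2.48*b - 0.03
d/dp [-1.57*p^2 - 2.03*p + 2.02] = -3.14*p - 2.03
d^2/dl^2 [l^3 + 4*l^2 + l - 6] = 6*l + 8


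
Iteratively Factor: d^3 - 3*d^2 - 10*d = (d - 5)*(d^2 + 2*d) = d*(d - 5)*(d + 2)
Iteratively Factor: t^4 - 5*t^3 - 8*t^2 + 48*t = (t - 4)*(t^3 - t^2 - 12*t) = (t - 4)^2*(t^2 + 3*t) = (t - 4)^2*(t + 3)*(t)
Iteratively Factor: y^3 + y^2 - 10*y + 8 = (y + 4)*(y^2 - 3*y + 2) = (y - 2)*(y + 4)*(y - 1)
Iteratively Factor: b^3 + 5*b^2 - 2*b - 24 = (b - 2)*(b^2 + 7*b + 12) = (b - 2)*(b + 4)*(b + 3)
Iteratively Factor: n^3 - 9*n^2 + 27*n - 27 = (n - 3)*(n^2 - 6*n + 9) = (n - 3)^2*(n - 3)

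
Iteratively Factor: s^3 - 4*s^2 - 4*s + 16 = (s + 2)*(s^2 - 6*s + 8) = (s - 4)*(s + 2)*(s - 2)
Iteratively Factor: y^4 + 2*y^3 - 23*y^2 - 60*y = (y + 3)*(y^3 - y^2 - 20*y) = y*(y + 3)*(y^2 - y - 20) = y*(y - 5)*(y + 3)*(y + 4)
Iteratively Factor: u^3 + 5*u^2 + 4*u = (u + 1)*(u^2 + 4*u) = (u + 1)*(u + 4)*(u)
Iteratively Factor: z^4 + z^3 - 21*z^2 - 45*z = (z + 3)*(z^3 - 2*z^2 - 15*z) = (z - 5)*(z + 3)*(z^2 + 3*z) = (z - 5)*(z + 3)^2*(z)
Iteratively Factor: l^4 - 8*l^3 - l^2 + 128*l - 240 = (l + 4)*(l^3 - 12*l^2 + 47*l - 60) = (l - 5)*(l + 4)*(l^2 - 7*l + 12) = (l - 5)*(l - 3)*(l + 4)*(l - 4)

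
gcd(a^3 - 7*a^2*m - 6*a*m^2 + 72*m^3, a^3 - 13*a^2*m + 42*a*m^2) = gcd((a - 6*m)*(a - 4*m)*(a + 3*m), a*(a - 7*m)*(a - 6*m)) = a - 6*m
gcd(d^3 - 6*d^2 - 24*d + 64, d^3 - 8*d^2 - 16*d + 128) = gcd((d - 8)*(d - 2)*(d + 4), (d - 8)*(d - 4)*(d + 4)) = d^2 - 4*d - 32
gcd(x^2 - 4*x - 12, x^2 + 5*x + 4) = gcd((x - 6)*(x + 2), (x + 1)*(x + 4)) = 1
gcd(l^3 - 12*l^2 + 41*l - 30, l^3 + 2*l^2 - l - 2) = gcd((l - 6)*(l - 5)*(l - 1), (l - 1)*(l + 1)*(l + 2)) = l - 1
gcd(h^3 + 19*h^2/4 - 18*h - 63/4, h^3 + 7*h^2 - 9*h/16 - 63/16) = h^2 + 31*h/4 + 21/4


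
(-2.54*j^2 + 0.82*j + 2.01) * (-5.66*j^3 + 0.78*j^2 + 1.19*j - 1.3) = 14.3764*j^5 - 6.6224*j^4 - 13.7596*j^3 + 5.8456*j^2 + 1.3259*j - 2.613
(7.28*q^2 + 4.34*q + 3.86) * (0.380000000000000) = 2.7664*q^2 + 1.6492*q + 1.4668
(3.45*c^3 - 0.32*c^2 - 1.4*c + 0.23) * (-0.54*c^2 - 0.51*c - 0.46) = -1.863*c^5 - 1.5867*c^4 - 0.6678*c^3 + 0.737*c^2 + 0.5267*c - 0.1058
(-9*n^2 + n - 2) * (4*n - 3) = -36*n^3 + 31*n^2 - 11*n + 6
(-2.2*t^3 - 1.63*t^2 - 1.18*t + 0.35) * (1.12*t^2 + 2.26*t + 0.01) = -2.464*t^5 - 6.7976*t^4 - 5.0274*t^3 - 2.2911*t^2 + 0.7792*t + 0.0035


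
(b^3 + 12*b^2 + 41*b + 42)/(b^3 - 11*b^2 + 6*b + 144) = (b^2 + 9*b + 14)/(b^2 - 14*b + 48)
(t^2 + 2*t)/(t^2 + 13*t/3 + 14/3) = 3*t/(3*t + 7)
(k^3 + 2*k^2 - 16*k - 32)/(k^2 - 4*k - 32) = (k^2 - 2*k - 8)/(k - 8)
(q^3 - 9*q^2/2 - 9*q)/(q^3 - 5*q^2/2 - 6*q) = (q - 6)/(q - 4)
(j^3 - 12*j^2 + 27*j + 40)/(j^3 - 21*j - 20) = (j - 8)/(j + 4)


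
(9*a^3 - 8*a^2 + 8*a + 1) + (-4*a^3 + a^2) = 5*a^3 - 7*a^2 + 8*a + 1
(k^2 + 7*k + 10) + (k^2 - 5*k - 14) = 2*k^2 + 2*k - 4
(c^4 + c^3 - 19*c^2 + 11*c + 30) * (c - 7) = c^5 - 6*c^4 - 26*c^3 + 144*c^2 - 47*c - 210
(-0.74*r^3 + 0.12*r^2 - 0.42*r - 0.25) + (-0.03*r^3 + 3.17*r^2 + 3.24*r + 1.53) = -0.77*r^3 + 3.29*r^2 + 2.82*r + 1.28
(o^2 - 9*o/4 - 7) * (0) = 0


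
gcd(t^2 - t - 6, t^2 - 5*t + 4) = 1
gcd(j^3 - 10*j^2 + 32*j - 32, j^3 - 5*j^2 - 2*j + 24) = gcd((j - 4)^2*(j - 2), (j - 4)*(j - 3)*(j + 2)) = j - 4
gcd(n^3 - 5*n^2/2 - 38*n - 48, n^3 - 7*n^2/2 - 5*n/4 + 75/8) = n + 3/2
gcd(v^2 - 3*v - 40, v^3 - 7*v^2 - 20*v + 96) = v - 8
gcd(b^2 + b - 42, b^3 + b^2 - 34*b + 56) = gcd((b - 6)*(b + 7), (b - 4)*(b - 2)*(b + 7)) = b + 7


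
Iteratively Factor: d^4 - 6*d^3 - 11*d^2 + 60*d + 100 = (d + 2)*(d^3 - 8*d^2 + 5*d + 50) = (d + 2)^2*(d^2 - 10*d + 25) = (d - 5)*(d + 2)^2*(d - 5)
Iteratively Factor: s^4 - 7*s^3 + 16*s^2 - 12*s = (s - 2)*(s^3 - 5*s^2 + 6*s) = (s - 3)*(s - 2)*(s^2 - 2*s) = s*(s - 3)*(s - 2)*(s - 2)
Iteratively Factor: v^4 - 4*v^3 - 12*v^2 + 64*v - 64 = (v - 2)*(v^3 - 2*v^2 - 16*v + 32) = (v - 4)*(v - 2)*(v^2 + 2*v - 8) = (v - 4)*(v - 2)*(v + 4)*(v - 2)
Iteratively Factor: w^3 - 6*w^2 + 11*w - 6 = (w - 2)*(w^2 - 4*w + 3) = (w - 3)*(w - 2)*(w - 1)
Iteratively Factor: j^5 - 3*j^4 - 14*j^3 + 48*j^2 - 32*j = (j + 4)*(j^4 - 7*j^3 + 14*j^2 - 8*j) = j*(j + 4)*(j^3 - 7*j^2 + 14*j - 8) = j*(j - 4)*(j + 4)*(j^2 - 3*j + 2) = j*(j - 4)*(j - 1)*(j + 4)*(j - 2)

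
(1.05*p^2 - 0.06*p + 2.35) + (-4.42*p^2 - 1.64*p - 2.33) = -3.37*p^2 - 1.7*p + 0.02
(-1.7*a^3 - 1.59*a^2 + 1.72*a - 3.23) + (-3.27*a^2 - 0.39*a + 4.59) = -1.7*a^3 - 4.86*a^2 + 1.33*a + 1.36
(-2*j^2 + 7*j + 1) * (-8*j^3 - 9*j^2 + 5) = 16*j^5 - 38*j^4 - 71*j^3 - 19*j^2 + 35*j + 5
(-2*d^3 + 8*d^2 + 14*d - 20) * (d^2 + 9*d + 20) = -2*d^5 - 10*d^4 + 46*d^3 + 266*d^2 + 100*d - 400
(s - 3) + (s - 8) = 2*s - 11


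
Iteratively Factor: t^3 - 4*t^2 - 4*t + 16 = (t - 2)*(t^2 - 2*t - 8) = (t - 2)*(t + 2)*(t - 4)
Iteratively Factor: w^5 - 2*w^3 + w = (w + 1)*(w^4 - w^3 - w^2 + w) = (w - 1)*(w + 1)*(w^3 - w) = w*(w - 1)*(w + 1)*(w^2 - 1) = w*(w - 1)*(w + 1)^2*(w - 1)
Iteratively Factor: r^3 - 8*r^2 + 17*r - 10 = (r - 1)*(r^2 - 7*r + 10) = (r - 2)*(r - 1)*(r - 5)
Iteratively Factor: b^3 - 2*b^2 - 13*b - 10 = (b + 2)*(b^2 - 4*b - 5) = (b - 5)*(b + 2)*(b + 1)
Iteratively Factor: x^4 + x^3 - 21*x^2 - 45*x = (x + 3)*(x^3 - 2*x^2 - 15*x) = x*(x + 3)*(x^2 - 2*x - 15) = x*(x - 5)*(x + 3)*(x + 3)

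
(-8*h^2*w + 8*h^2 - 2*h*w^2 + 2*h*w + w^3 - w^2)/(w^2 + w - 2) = (-8*h^2 - 2*h*w + w^2)/(w + 2)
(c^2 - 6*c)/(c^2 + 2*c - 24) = c*(c - 6)/(c^2 + 2*c - 24)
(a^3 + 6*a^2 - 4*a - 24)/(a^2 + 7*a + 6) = (a^2 - 4)/(a + 1)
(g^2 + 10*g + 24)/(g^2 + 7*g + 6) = (g + 4)/(g + 1)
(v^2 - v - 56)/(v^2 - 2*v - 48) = (v + 7)/(v + 6)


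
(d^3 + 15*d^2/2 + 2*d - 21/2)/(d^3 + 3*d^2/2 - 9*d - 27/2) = (d^2 + 6*d - 7)/(d^2 - 9)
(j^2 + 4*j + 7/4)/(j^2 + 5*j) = (j^2 + 4*j + 7/4)/(j*(j + 5))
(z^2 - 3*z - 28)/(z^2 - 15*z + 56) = (z + 4)/(z - 8)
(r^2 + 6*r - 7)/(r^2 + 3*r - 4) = (r + 7)/(r + 4)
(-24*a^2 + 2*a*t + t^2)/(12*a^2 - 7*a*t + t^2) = (6*a + t)/(-3*a + t)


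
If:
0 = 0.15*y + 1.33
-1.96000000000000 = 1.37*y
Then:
No Solution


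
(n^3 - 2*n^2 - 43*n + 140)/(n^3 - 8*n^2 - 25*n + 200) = (n^2 + 3*n - 28)/(n^2 - 3*n - 40)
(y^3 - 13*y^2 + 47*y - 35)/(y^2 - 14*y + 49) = (y^2 - 6*y + 5)/(y - 7)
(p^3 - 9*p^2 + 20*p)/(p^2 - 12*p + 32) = p*(p - 5)/(p - 8)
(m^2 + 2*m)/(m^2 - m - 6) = m/(m - 3)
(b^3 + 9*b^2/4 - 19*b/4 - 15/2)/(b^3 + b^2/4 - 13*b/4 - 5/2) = (b + 3)/(b + 1)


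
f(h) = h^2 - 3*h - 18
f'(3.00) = 3.00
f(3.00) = -18.00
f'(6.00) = 9.00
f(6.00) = 0.00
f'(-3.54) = -10.08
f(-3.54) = 5.15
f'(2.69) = 2.38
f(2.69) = -18.83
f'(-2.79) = -8.58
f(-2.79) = -1.85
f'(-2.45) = -7.90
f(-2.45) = -4.65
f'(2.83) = 2.66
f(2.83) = -18.48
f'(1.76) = 0.52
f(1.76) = -20.18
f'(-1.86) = -6.72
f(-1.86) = -8.96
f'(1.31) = -0.38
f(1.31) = -20.21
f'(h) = 2*h - 3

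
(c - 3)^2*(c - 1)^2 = c^4 - 8*c^3 + 22*c^2 - 24*c + 9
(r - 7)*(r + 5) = r^2 - 2*r - 35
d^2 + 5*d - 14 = (d - 2)*(d + 7)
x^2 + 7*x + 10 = (x + 2)*(x + 5)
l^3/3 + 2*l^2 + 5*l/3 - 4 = (l/3 + 1)*(l - 1)*(l + 4)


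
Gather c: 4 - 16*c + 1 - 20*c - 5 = -36*c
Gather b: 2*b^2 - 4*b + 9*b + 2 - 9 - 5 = 2*b^2 + 5*b - 12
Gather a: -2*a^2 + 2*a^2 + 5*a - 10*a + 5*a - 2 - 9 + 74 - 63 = 0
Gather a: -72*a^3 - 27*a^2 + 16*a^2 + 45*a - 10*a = -72*a^3 - 11*a^2 + 35*a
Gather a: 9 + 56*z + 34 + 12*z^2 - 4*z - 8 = 12*z^2 + 52*z + 35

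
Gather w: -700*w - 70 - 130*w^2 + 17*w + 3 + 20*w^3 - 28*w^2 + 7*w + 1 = 20*w^3 - 158*w^2 - 676*w - 66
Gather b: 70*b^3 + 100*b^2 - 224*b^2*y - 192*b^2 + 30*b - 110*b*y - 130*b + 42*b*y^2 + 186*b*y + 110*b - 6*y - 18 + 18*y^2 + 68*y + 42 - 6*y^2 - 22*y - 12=70*b^3 + b^2*(-224*y - 92) + b*(42*y^2 + 76*y + 10) + 12*y^2 + 40*y + 12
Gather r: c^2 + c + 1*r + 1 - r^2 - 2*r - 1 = c^2 + c - r^2 - r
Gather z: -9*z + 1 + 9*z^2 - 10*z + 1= 9*z^2 - 19*z + 2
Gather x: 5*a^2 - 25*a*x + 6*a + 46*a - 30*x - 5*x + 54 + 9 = 5*a^2 + 52*a + x*(-25*a - 35) + 63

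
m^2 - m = m*(m - 1)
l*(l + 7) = l^2 + 7*l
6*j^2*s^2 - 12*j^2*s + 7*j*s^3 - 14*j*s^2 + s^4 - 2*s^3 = s*(j + s)*(6*j + s)*(s - 2)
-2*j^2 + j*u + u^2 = (-j + u)*(2*j + u)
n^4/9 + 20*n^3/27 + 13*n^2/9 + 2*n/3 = n*(n/3 + 1)^2*(n + 2/3)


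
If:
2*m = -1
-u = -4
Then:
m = -1/2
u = 4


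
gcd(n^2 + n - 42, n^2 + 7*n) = n + 7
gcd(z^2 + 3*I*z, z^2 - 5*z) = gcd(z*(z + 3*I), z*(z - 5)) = z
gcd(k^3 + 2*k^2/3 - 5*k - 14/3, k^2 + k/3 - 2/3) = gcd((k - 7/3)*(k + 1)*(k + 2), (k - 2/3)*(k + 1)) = k + 1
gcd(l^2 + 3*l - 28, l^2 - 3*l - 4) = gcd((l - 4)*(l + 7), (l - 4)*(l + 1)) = l - 4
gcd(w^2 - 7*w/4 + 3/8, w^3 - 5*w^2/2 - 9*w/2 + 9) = w - 3/2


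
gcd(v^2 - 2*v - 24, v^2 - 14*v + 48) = v - 6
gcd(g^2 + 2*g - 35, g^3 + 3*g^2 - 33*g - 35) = g^2 + 2*g - 35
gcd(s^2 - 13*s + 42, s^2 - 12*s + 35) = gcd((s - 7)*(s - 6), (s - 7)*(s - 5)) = s - 7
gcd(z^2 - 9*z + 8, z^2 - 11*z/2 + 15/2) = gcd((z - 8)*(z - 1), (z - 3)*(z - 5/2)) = 1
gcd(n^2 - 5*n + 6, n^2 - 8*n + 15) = n - 3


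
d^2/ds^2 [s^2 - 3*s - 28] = 2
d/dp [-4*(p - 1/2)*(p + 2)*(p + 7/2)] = -12*p^2 - 40*p - 17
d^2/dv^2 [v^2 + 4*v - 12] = 2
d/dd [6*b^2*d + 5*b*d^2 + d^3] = 6*b^2 + 10*b*d + 3*d^2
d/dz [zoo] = 0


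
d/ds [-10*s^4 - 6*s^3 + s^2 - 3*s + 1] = -40*s^3 - 18*s^2 + 2*s - 3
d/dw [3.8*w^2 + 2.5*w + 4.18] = 7.6*w + 2.5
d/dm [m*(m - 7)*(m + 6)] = 3*m^2 - 2*m - 42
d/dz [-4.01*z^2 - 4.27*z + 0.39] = -8.02*z - 4.27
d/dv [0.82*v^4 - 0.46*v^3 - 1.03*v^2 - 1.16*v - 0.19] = 3.28*v^3 - 1.38*v^2 - 2.06*v - 1.16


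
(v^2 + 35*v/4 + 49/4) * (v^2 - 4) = v^4 + 35*v^3/4 + 33*v^2/4 - 35*v - 49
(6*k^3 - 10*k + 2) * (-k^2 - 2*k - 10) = -6*k^5 - 12*k^4 - 50*k^3 + 18*k^2 + 96*k - 20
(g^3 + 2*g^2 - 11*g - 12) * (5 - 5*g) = -5*g^4 - 5*g^3 + 65*g^2 + 5*g - 60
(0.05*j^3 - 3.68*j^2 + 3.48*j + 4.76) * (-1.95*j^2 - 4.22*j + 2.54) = -0.0975*j^5 + 6.965*j^4 + 8.8706*j^3 - 33.3148*j^2 - 11.248*j + 12.0904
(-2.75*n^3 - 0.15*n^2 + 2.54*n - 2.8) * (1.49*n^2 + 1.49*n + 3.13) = -4.0975*n^5 - 4.321*n^4 - 5.0464*n^3 - 0.8569*n^2 + 3.7782*n - 8.764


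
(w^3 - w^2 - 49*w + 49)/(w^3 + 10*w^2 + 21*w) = (w^2 - 8*w + 7)/(w*(w + 3))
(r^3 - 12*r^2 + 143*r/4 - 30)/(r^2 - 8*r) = r - 4 + 15/(4*r)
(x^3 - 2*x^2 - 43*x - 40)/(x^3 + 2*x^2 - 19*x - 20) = (x - 8)/(x - 4)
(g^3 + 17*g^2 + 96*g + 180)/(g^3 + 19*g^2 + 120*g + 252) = (g + 5)/(g + 7)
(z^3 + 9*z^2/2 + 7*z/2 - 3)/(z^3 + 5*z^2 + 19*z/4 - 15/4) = 2*(z + 2)/(2*z + 5)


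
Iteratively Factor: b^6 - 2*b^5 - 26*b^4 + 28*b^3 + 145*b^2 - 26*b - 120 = (b - 5)*(b^5 + 3*b^4 - 11*b^3 - 27*b^2 + 10*b + 24) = (b - 5)*(b - 1)*(b^4 + 4*b^3 - 7*b^2 - 34*b - 24) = (b - 5)*(b - 1)*(b + 4)*(b^3 - 7*b - 6) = (b - 5)*(b - 1)*(b + 1)*(b + 4)*(b^2 - b - 6) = (b - 5)*(b - 3)*(b - 1)*(b + 1)*(b + 4)*(b + 2)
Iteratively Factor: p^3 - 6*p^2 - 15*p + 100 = (p - 5)*(p^2 - p - 20) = (p - 5)^2*(p + 4)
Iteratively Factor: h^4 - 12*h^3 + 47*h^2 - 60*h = (h - 4)*(h^3 - 8*h^2 + 15*h) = (h - 5)*(h - 4)*(h^2 - 3*h) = (h - 5)*(h - 4)*(h - 3)*(h)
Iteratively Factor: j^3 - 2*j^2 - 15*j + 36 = (j + 4)*(j^2 - 6*j + 9) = (j - 3)*(j + 4)*(j - 3)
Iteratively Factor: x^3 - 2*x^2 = (x)*(x^2 - 2*x) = x^2*(x - 2)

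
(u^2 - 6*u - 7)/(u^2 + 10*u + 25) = (u^2 - 6*u - 7)/(u^2 + 10*u + 25)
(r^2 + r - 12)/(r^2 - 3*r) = (r + 4)/r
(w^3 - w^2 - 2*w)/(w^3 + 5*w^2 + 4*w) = (w - 2)/(w + 4)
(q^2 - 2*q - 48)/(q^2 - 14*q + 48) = (q + 6)/(q - 6)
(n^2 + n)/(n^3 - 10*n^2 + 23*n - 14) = n*(n + 1)/(n^3 - 10*n^2 + 23*n - 14)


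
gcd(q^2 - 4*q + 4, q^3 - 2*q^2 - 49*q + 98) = q - 2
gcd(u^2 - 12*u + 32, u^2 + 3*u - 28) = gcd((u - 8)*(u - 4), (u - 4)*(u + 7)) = u - 4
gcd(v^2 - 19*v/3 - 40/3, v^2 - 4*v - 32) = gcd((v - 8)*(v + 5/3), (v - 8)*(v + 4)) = v - 8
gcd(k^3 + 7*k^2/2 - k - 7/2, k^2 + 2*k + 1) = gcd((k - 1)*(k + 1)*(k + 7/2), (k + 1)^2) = k + 1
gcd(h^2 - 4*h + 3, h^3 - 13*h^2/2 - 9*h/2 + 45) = h - 3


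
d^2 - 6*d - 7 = (d - 7)*(d + 1)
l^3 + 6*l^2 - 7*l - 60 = (l - 3)*(l + 4)*(l + 5)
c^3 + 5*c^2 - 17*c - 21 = (c - 3)*(c + 1)*(c + 7)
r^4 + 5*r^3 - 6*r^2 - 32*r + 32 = (r - 2)*(r - 1)*(r + 4)^2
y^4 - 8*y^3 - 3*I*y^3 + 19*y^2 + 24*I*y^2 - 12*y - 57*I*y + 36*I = (y - 4)*(y - 3)*(y - 1)*(y - 3*I)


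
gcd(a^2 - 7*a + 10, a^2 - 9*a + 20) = a - 5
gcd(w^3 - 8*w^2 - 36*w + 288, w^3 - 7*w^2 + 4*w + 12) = w - 6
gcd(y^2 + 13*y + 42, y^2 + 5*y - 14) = y + 7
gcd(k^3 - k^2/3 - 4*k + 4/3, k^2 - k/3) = k - 1/3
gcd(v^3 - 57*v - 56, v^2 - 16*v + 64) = v - 8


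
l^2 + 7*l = l*(l + 7)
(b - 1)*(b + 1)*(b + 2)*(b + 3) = b^4 + 5*b^3 + 5*b^2 - 5*b - 6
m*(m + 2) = m^2 + 2*m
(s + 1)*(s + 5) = s^2 + 6*s + 5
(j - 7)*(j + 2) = j^2 - 5*j - 14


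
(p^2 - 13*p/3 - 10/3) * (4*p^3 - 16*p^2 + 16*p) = 4*p^5 - 100*p^4/3 + 72*p^3 - 16*p^2 - 160*p/3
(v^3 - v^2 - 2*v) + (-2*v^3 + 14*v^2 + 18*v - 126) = -v^3 + 13*v^2 + 16*v - 126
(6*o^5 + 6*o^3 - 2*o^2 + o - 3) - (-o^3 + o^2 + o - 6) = 6*o^5 + 7*o^3 - 3*o^2 + 3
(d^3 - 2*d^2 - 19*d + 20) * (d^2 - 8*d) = d^5 - 10*d^4 - 3*d^3 + 172*d^2 - 160*d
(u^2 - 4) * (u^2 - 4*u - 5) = u^4 - 4*u^3 - 9*u^2 + 16*u + 20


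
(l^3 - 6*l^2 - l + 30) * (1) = l^3 - 6*l^2 - l + 30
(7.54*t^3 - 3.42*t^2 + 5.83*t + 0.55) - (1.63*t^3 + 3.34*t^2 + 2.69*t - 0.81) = 5.91*t^3 - 6.76*t^2 + 3.14*t + 1.36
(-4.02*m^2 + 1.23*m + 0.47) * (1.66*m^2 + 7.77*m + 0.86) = -6.6732*m^4 - 29.1936*m^3 + 6.8801*m^2 + 4.7097*m + 0.4042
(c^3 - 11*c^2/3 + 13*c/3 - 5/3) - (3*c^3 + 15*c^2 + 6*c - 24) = -2*c^3 - 56*c^2/3 - 5*c/3 + 67/3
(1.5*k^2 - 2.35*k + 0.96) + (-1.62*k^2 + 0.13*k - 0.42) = -0.12*k^2 - 2.22*k + 0.54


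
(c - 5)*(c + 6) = c^2 + c - 30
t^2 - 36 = (t - 6)*(t + 6)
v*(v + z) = v^2 + v*z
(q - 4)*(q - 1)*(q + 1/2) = q^3 - 9*q^2/2 + 3*q/2 + 2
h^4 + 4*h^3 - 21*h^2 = h^2*(h - 3)*(h + 7)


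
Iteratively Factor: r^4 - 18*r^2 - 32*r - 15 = (r + 1)*(r^3 - r^2 - 17*r - 15) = (r + 1)^2*(r^2 - 2*r - 15) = (r + 1)^2*(r + 3)*(r - 5)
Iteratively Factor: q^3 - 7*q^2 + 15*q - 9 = (q - 3)*(q^2 - 4*q + 3) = (q - 3)^2*(q - 1)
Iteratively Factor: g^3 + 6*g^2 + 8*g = (g + 2)*(g^2 + 4*g) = (g + 2)*(g + 4)*(g)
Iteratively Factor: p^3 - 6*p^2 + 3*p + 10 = (p - 2)*(p^2 - 4*p - 5) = (p - 2)*(p + 1)*(p - 5)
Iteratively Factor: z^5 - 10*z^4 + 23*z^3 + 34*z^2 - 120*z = (z)*(z^4 - 10*z^3 + 23*z^2 + 34*z - 120) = z*(z - 3)*(z^3 - 7*z^2 + 2*z + 40) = z*(z - 5)*(z - 3)*(z^2 - 2*z - 8) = z*(z - 5)*(z - 4)*(z - 3)*(z + 2)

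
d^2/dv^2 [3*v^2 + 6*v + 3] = 6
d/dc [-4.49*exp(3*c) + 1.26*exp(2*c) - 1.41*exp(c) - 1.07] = (-13.47*exp(2*c) + 2.52*exp(c) - 1.41)*exp(c)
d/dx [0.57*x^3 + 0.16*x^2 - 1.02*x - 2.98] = 1.71*x^2 + 0.32*x - 1.02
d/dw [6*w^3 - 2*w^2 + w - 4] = 18*w^2 - 4*w + 1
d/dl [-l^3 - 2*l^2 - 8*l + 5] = -3*l^2 - 4*l - 8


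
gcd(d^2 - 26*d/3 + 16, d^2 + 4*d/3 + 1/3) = 1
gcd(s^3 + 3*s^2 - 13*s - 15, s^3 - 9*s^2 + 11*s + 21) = s^2 - 2*s - 3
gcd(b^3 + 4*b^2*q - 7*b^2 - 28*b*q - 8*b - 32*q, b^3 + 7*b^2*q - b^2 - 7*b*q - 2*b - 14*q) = b + 1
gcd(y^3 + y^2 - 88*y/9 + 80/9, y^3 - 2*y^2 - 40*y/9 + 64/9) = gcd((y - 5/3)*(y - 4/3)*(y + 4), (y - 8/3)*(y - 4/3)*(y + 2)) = y - 4/3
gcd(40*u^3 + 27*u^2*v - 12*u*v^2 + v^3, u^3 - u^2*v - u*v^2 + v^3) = u + v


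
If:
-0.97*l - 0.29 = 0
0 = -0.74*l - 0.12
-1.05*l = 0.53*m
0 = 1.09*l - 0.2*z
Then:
No Solution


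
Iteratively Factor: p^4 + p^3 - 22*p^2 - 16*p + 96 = (p - 4)*(p^3 + 5*p^2 - 2*p - 24) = (p - 4)*(p - 2)*(p^2 + 7*p + 12) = (p - 4)*(p - 2)*(p + 3)*(p + 4)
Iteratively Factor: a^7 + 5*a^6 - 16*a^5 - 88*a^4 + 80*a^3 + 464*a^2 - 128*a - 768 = (a + 2)*(a^6 + 3*a^5 - 22*a^4 - 44*a^3 + 168*a^2 + 128*a - 384) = (a - 2)*(a + 2)*(a^5 + 5*a^4 - 12*a^3 - 68*a^2 + 32*a + 192) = (a - 2)*(a + 2)*(a + 4)*(a^4 + a^3 - 16*a^2 - 4*a + 48) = (a - 3)*(a - 2)*(a + 2)*(a + 4)*(a^3 + 4*a^2 - 4*a - 16) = (a - 3)*(a - 2)^2*(a + 2)*(a + 4)*(a^2 + 6*a + 8) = (a - 3)*(a - 2)^2*(a + 2)^2*(a + 4)*(a + 4)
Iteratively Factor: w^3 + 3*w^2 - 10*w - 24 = (w + 4)*(w^2 - w - 6) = (w - 3)*(w + 4)*(w + 2)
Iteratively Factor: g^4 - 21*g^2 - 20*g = (g + 1)*(g^3 - g^2 - 20*g) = (g - 5)*(g + 1)*(g^2 + 4*g) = g*(g - 5)*(g + 1)*(g + 4)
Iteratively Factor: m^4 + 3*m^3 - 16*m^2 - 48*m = (m + 3)*(m^3 - 16*m) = m*(m + 3)*(m^2 - 16) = m*(m - 4)*(m + 3)*(m + 4)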